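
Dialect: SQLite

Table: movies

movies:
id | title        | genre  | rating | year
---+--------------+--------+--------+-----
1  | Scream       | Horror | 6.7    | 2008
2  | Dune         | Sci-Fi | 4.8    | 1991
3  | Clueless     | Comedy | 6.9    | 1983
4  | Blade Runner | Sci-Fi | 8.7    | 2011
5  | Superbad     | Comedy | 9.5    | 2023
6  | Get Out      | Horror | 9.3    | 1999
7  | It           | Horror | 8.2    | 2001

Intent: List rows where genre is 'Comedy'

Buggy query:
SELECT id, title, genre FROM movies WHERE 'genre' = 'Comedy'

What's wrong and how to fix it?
Bug: Single quotes denote string literals in SQL; the column name is being compared as a constant string

Fix: Reference the column as genre without single quotes

Corrected query:
SELECT id, title, genre FROM movies WHERE genre = 'Comedy'

Result:
id | title    | genre 
---+----------+-------
3  | Clueless | Comedy
5  | Superbad | Comedy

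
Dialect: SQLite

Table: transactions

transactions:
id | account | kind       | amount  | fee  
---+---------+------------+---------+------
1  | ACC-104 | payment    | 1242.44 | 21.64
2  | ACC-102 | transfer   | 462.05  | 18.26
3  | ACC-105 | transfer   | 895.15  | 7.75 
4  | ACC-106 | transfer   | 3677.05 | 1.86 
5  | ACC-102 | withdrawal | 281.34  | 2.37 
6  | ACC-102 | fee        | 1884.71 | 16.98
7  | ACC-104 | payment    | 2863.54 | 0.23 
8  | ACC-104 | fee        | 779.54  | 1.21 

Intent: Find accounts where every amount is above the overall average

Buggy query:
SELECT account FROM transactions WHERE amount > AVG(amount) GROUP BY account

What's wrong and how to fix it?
Bug: WHERE evaluates per row before aggregation, so AVG() is unavailable

Fix: Compute the overall average in a scalar subquery and compare each group's MIN against it in HAVING

Corrected query:
SELECT account FROM transactions GROUP BY account HAVING MIN(amount) > (SELECT AVG(amount) FROM transactions)

Result:
account
-------
ACC-106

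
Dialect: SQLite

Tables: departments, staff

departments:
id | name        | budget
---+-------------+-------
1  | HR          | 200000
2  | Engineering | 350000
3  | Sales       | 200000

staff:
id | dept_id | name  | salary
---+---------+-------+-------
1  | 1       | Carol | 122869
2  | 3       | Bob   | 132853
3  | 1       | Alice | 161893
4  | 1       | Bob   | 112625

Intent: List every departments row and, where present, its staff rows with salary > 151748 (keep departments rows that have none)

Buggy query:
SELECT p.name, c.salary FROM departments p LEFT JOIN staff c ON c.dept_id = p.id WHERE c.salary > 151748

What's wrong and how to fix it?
Bug: Filtering c.salary in WHERE discards the NULL rows produced by LEFT JOIN, turning it into an inner join

Fix: Put 'c.salary > 151748' in the JOIN's ON clause instead of WHERE

Corrected query:
SELECT p.name, c.salary FROM departments p LEFT JOIN staff c ON c.dept_id = p.id AND c.salary > 151748

Result:
name        | salary
------------+-------
HR          | 161893
Engineering | NULL  
Sales       | NULL  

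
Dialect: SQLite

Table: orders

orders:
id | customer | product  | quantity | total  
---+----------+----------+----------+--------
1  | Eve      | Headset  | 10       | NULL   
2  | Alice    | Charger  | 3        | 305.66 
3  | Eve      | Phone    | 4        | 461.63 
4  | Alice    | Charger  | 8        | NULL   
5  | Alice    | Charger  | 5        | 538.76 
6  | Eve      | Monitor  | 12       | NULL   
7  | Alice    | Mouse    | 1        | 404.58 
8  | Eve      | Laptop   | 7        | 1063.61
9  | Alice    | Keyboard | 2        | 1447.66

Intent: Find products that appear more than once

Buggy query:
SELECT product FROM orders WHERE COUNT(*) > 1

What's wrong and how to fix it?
Bug: WHERE can't reference COUNT(*); aggregates are computed after WHERE

Fix: GROUP BY product, then filter groups with HAVING COUNT(*) > 1

Corrected query:
SELECT product FROM orders GROUP BY product HAVING COUNT(*) > 1

Result:
product
-------
Charger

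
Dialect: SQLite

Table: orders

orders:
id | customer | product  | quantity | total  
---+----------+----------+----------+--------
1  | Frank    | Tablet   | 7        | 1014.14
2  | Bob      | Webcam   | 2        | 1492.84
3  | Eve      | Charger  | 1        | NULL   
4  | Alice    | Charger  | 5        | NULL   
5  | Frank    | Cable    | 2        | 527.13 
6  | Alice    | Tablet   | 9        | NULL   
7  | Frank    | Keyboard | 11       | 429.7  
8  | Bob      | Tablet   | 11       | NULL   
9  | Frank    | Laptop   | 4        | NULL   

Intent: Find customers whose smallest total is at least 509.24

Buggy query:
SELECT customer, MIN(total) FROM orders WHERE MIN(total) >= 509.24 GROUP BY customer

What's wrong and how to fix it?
Bug: Aggregates like MIN are computed per group after WHERE runs

Fix: Replace WHERE with HAVING after the GROUP BY

Corrected query:
SELECT customer, MIN(total) FROM orders GROUP BY customer HAVING MIN(total) >= 509.24

Result:
customer | MIN(total)
---------+-----------
Bob      | 1492.84   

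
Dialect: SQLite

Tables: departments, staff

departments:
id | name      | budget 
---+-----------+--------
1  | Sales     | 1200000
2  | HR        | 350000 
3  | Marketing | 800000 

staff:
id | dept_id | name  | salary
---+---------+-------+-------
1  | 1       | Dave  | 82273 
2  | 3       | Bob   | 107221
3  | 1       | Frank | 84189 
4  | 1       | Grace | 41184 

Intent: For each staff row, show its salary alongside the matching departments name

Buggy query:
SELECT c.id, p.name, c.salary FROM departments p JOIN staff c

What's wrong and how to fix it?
Bug: Missing join condition: each staff row is matched to all departments rows instead of just its own

Fix: Specify the join condition linking the foreign key to the parent id

Corrected query:
SELECT c.id, p.name, c.salary FROM departments p JOIN staff c ON c.dept_id = p.id

Result:
id | name      | salary
---+-----------+-------
1  | Sales     | 82273 
2  | Marketing | 107221
3  | Sales     | 84189 
4  | Sales     | 41184 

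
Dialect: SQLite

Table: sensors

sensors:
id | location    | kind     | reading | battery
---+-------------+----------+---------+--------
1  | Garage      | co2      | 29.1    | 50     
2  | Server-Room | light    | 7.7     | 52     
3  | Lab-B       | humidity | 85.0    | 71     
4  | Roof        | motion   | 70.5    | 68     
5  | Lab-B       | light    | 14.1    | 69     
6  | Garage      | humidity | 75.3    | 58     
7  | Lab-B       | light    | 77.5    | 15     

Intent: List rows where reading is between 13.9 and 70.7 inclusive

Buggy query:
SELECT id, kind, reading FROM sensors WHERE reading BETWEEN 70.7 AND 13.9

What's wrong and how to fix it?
Bug: The bounds are reversed; BETWEEN a AND b requires a <= b to match anything

Fix: Swap the bounds so the smaller value comes first

Corrected query:
SELECT id, kind, reading FROM sensors WHERE reading BETWEEN 13.9 AND 70.7

Result:
id | kind   | reading
---+--------+--------
1  | co2    | 29.1   
4  | motion | 70.5   
5  | light  | 14.1   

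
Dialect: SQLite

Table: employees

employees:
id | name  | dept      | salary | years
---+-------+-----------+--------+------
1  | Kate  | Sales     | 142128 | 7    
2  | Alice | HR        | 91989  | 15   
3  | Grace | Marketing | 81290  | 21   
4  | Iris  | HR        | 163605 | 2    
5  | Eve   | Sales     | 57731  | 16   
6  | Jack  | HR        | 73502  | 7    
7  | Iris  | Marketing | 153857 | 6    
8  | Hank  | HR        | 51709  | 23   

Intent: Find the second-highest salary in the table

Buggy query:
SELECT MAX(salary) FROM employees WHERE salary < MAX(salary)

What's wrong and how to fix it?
Bug: MAX(salary) on the right of the comparison is an aggregate-in-WHERE error

Fix: Put the inner MAX in a scalar subquery

Corrected query:
SELECT MAX(salary) FROM employees WHERE salary < (SELECT MAX(salary) FROM employees)

Result:
MAX(salary)
-----------
153857     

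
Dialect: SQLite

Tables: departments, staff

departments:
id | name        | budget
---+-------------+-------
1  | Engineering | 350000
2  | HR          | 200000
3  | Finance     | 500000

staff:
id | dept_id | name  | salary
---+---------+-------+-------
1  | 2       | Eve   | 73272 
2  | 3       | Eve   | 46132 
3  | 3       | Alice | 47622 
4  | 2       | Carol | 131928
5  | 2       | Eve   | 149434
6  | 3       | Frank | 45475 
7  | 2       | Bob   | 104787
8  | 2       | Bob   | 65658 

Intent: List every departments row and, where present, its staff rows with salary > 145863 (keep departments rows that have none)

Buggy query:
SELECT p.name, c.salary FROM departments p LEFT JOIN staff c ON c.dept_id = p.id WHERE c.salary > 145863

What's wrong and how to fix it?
Bug: A WHERE condition on the right-hand table after LEFT JOIN drops unmatched parents

Fix: Put 'c.salary > 145863' in the JOIN's ON clause instead of WHERE

Corrected query:
SELECT p.name, c.salary FROM departments p LEFT JOIN staff c ON c.dept_id = p.id AND c.salary > 145863

Result:
name        | salary
------------+-------
Engineering | NULL  
HR          | 149434
Finance     | NULL  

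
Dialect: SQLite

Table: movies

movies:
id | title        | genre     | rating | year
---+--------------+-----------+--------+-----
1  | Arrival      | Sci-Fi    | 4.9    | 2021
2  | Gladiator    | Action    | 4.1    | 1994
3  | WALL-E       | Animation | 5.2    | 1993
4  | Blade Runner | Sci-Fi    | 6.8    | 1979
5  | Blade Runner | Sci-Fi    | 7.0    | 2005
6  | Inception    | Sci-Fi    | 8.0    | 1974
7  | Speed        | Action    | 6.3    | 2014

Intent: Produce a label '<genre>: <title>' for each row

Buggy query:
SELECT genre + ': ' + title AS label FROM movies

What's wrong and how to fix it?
Bug: SQLite uses || for string concatenation; + coerces text to numbers (yielding 0)

Fix: Replace + with || to concatenate text

Corrected query:
SELECT genre || ': ' || title AS label FROM movies

Result:
label               
--------------------
Sci-Fi: Arrival     
Action: Gladiator   
Animation: WALL-E   
Sci-Fi: Blade Runner
Sci-Fi: Blade Runner
Sci-Fi: Inception   
Action: Speed       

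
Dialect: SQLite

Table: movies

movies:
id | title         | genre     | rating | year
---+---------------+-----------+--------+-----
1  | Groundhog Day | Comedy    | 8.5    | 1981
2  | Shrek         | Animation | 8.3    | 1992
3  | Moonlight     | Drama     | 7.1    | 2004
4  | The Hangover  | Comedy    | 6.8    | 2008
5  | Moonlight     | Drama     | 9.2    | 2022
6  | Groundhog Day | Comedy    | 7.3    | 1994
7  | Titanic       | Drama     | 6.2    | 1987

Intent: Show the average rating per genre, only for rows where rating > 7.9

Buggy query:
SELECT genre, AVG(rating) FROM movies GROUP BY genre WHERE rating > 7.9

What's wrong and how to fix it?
Bug: WHERE cannot follow GROUP BY

Fix: Move the WHERE clause before GROUP BY

Corrected query:
SELECT genre, AVG(rating) FROM movies WHERE rating > 7.9 GROUP BY genre

Result:
genre     | AVG(rating)
----------+------------
Animation | 8.3        
Comedy    | 8.5        
Drama     | 9.2        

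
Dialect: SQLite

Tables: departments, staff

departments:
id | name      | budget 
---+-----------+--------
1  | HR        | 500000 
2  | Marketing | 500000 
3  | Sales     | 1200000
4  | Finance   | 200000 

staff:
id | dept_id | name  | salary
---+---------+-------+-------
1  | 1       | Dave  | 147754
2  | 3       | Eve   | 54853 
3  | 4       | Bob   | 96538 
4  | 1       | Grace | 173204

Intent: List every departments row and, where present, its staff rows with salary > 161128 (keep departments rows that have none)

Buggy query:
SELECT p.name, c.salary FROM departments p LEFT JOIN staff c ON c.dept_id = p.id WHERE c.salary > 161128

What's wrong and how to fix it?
Bug: Filtering c.salary in WHERE discards the NULL rows produced by LEFT JOIN, turning it into an inner join

Fix: Put 'c.salary > 161128' in the JOIN's ON clause instead of WHERE

Corrected query:
SELECT p.name, c.salary FROM departments p LEFT JOIN staff c ON c.dept_id = p.id AND c.salary > 161128

Result:
name      | salary
----------+-------
HR        | 173204
Marketing | NULL  
Sales     | NULL  
Finance   | NULL  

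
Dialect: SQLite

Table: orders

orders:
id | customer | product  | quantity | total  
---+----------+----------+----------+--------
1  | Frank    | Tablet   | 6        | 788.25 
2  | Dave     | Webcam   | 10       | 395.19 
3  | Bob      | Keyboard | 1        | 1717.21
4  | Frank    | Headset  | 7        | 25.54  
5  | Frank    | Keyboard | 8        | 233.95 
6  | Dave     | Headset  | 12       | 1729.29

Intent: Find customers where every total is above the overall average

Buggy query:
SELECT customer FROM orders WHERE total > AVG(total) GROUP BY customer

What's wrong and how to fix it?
Bug: AVG() is an aggregate; it can't sit directly in WHERE

Fix: Compute the overall average in a scalar subquery and compare each group's MIN against it in HAVING

Corrected query:
SELECT customer FROM orders GROUP BY customer HAVING MIN(total) > (SELECT AVG(total) FROM orders)

Result:
customer
--------
Bob     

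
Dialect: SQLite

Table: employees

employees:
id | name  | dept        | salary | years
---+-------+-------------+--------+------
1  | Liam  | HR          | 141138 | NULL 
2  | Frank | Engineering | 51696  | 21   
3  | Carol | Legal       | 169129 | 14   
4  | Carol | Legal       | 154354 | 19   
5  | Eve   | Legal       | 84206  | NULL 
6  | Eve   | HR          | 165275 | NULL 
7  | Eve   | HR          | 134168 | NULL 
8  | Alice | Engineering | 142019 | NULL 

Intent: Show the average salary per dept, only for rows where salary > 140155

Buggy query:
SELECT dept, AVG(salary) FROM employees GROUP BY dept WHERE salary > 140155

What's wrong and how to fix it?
Bug: WHERE cannot follow GROUP BY

Fix: Move the WHERE clause before GROUP BY

Corrected query:
SELECT dept, AVG(salary) FROM employees WHERE salary > 140155 GROUP BY dept

Result:
dept        | AVG(salary)
------------+------------
Engineering | 142019     
HR          | 153206.5   
Legal       | 161741.5   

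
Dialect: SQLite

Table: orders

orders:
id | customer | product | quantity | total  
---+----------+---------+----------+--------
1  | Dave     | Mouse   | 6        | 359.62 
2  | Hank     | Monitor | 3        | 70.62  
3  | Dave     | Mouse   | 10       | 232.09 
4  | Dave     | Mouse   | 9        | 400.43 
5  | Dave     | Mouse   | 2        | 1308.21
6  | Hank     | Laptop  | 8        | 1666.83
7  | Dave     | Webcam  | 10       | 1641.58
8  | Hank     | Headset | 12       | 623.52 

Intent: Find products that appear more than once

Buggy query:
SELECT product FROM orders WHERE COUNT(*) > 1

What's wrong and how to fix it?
Bug: WHERE can't reference COUNT(*); aggregates are computed after WHERE

Fix: GROUP BY product, then filter groups with HAVING COUNT(*) > 1

Corrected query:
SELECT product FROM orders GROUP BY product HAVING COUNT(*) > 1

Result:
product
-------
Mouse  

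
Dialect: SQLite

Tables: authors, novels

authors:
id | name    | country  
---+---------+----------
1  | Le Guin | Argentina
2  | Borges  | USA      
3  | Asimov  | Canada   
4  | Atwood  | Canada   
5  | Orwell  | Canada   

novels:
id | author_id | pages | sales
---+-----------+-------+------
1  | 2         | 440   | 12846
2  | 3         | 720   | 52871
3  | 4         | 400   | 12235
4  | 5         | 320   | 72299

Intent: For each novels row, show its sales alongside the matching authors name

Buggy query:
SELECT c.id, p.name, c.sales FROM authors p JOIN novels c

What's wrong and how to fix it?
Bug: Missing join condition: each novels row is matched to all authors rows instead of just its own

Fix: Add ON c.author_id = p.id to the JOIN

Corrected query:
SELECT c.id, p.name, c.sales FROM authors p JOIN novels c ON c.author_id = p.id

Result:
id | name   | sales
---+--------+------
1  | Borges | 12846
2  | Asimov | 52871
3  | Atwood | 12235
4  | Orwell | 72299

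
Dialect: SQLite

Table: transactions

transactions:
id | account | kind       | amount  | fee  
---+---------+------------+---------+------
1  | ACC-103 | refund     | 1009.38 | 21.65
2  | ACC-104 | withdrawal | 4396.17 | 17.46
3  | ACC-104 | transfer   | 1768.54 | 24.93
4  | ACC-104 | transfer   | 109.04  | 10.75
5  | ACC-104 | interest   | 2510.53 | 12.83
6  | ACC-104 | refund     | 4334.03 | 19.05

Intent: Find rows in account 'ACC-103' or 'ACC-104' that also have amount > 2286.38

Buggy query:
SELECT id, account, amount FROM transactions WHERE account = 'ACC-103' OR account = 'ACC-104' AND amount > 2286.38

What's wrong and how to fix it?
Bug: Without parentheses, AND is evaluated before OR, so the amount filter only applies to the 'ACC-104' branch

Fix: Group the OR with parentheses (or use IN), then AND the threshold

Corrected query:
SELECT id, account, amount FROM transactions WHERE (account = 'ACC-103' OR account = 'ACC-104') AND amount > 2286.38

Result:
id | account | amount 
---+---------+--------
2  | ACC-104 | 4396.17
5  | ACC-104 | 2510.53
6  | ACC-104 | 4334.03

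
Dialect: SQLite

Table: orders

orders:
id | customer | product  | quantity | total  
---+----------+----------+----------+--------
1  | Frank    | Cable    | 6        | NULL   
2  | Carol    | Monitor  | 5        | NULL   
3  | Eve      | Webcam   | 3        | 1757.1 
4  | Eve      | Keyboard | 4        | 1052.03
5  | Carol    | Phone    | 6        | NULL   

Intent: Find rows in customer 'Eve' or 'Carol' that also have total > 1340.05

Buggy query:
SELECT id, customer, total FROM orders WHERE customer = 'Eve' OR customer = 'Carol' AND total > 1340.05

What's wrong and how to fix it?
Bug: AND binds tighter than OR, so this parses as customer = 'Eve' OR (customer = 'Carol' AND total > 1340.05)

Fix: Group the OR with parentheses (or use IN), then AND the threshold

Corrected query:
SELECT id, customer, total FROM orders WHERE (customer = 'Eve' OR customer = 'Carol') AND total > 1340.05

Result:
id | customer | total 
---+----------+-------
3  | Eve      | 1757.1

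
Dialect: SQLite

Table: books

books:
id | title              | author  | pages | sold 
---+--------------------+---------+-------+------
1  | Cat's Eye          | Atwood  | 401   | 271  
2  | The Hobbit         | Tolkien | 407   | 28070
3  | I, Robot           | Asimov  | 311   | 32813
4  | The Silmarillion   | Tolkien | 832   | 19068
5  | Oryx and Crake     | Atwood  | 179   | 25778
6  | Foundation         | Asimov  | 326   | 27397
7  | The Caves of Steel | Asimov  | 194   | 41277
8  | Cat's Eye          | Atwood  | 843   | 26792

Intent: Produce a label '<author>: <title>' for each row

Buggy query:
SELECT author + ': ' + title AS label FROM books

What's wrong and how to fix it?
Bug: SQLite uses || for string concatenation; + coerces text to numbers (yielding 0)

Fix: Replace + with || to concatenate text

Corrected query:
SELECT author || ': ' || title AS label FROM books

Result:
label                     
--------------------------
Atwood: Cat's Eye         
Tolkien: The Hobbit       
Asimov: I, Robot          
Tolkien: The Silmarillion 
Atwood: Oryx and Crake    
Asimov: Foundation        
Asimov: The Caves of Steel
Atwood: Cat's Eye         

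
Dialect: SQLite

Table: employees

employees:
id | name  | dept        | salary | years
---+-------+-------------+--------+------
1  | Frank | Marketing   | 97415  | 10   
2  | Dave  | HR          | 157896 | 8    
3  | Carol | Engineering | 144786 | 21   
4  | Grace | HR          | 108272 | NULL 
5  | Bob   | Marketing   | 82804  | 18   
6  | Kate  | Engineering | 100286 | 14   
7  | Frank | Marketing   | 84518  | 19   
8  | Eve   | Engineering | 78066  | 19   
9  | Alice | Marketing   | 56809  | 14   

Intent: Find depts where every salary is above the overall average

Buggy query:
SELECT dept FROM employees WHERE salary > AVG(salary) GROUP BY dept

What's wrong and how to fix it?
Bug: AVG() is an aggregate; it can't sit directly in WHERE

Fix: Compute the overall average in a scalar subquery and compare each group's MIN against it in HAVING

Corrected query:
SELECT dept FROM employees GROUP BY dept HAVING MIN(salary) > (SELECT AVG(salary) FROM employees)

Result:
dept
----
HR  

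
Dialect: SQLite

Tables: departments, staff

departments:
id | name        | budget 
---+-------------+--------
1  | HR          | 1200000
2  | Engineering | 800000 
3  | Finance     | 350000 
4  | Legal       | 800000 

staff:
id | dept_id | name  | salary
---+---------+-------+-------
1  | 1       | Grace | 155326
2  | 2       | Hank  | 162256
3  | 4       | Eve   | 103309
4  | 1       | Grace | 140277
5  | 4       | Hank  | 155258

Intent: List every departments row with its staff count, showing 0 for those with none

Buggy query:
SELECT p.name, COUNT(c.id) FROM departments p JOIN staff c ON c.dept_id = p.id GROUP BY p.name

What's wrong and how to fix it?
Bug: INNER JOIN drops departments rows that have no matching staff rows

Fix: Use LEFT JOIN so parents without children still appear (COUNT(c.id) gives 0)

Corrected query:
SELECT p.name, COUNT(c.id) FROM departments p LEFT JOIN staff c ON c.dept_id = p.id GROUP BY p.name

Result:
name        | COUNT(c.id)
------------+------------
Engineering | 1          
Finance     | 0          
HR          | 2          
Legal       | 2          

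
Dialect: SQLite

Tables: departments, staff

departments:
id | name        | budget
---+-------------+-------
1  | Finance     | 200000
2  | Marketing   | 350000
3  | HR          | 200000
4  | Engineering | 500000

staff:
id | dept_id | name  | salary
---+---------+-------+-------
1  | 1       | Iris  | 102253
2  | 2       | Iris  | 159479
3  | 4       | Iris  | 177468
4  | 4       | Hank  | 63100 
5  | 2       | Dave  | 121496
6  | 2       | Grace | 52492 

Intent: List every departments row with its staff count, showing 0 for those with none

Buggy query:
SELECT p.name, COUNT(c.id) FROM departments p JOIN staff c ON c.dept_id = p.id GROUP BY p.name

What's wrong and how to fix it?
Bug: INNER JOIN drops departments rows that have no matching staff rows

Fix: Use LEFT JOIN so parents without children still appear (COUNT(c.id) gives 0)

Corrected query:
SELECT p.name, COUNT(c.id) FROM departments p LEFT JOIN staff c ON c.dept_id = p.id GROUP BY p.name

Result:
name        | COUNT(c.id)
------------+------------
Engineering | 2          
Finance     | 1          
HR          | 0          
Marketing   | 3          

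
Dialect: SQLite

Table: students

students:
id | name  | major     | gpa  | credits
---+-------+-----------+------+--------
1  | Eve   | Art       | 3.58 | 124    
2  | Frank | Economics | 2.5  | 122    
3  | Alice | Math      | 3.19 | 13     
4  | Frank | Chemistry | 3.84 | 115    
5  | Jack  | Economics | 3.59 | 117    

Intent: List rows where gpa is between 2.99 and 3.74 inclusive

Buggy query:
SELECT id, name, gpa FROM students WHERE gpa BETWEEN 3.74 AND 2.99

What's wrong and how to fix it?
Bug: The bounds are reversed; BETWEEN a AND b requires a <= b to match anything

Fix: Swap the bounds so the smaller value comes first

Corrected query:
SELECT id, name, gpa FROM students WHERE gpa BETWEEN 2.99 AND 3.74

Result:
id | name  | gpa 
---+-------+-----
1  | Eve   | 3.58
3  | Alice | 3.19
5  | Jack  | 3.59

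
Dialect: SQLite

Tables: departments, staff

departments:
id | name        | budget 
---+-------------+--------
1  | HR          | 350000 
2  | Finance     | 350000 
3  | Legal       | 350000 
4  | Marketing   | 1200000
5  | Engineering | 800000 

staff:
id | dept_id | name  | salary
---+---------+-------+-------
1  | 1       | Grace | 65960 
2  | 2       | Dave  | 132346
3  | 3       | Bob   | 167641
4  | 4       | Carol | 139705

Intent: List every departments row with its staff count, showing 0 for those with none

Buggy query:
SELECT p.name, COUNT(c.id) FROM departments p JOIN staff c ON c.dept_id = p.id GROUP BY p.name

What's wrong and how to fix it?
Bug: An inner join excludes parents with zero children

Fix: Switch to LEFT JOIN to retain unmatched parent rows

Corrected query:
SELECT p.name, COUNT(c.id) FROM departments p LEFT JOIN staff c ON c.dept_id = p.id GROUP BY p.name

Result:
name        | COUNT(c.id)
------------+------------
Engineering | 0          
Finance     | 1          
HR          | 1          
Legal       | 1          
Marketing   | 1          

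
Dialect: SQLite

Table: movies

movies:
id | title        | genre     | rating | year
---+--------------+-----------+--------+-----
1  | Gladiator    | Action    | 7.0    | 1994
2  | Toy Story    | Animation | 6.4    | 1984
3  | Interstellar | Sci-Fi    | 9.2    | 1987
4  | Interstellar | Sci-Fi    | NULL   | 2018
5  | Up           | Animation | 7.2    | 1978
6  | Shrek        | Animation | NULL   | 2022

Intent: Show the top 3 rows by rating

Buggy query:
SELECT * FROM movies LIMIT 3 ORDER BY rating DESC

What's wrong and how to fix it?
Bug: LIMIT must come after ORDER BY

Fix: Sort with ORDER BY, then apply LIMIT

Corrected query:
SELECT * FROM movies ORDER BY rating DESC LIMIT 3

Result:
id | title        | genre     | rating | year
---+--------------+-----------+--------+-----
3  | Interstellar | Sci-Fi    | 9.2    | 1987
5  | Up           | Animation | 7.2    | 1978
1  | Gladiator    | Action    | 7      | 1994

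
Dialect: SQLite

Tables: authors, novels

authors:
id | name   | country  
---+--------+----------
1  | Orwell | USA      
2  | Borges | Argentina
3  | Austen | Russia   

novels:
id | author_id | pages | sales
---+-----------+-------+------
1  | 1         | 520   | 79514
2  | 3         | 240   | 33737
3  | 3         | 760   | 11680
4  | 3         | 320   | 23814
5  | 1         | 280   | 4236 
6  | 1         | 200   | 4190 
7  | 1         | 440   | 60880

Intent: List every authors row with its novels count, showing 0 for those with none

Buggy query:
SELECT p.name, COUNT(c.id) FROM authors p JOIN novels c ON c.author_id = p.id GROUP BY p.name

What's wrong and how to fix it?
Bug: An inner join excludes parents with zero children

Fix: Use LEFT JOIN so parents without children still appear (COUNT(c.id) gives 0)

Corrected query:
SELECT p.name, COUNT(c.id) FROM authors p LEFT JOIN novels c ON c.author_id = p.id GROUP BY p.name

Result:
name   | COUNT(c.id)
-------+------------
Austen | 3          
Borges | 0          
Orwell | 4          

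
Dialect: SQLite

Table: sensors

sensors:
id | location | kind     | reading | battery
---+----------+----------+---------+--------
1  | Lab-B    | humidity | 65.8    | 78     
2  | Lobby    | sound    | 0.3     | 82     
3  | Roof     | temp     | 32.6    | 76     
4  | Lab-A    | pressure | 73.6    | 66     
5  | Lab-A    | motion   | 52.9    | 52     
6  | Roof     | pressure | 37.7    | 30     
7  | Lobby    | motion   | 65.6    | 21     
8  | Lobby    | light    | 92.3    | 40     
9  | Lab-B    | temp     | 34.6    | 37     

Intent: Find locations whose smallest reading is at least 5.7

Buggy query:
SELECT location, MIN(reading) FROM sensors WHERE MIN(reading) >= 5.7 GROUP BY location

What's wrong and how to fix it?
Bug: MIN() in WHERE is a misuse of aggregate

Fix: Replace WHERE with HAVING after the GROUP BY

Corrected query:
SELECT location, MIN(reading) FROM sensors GROUP BY location HAVING MIN(reading) >= 5.7

Result:
location | MIN(reading)
---------+-------------
Lab-A    | 52.9        
Lab-B    | 34.6        
Roof     | 32.6        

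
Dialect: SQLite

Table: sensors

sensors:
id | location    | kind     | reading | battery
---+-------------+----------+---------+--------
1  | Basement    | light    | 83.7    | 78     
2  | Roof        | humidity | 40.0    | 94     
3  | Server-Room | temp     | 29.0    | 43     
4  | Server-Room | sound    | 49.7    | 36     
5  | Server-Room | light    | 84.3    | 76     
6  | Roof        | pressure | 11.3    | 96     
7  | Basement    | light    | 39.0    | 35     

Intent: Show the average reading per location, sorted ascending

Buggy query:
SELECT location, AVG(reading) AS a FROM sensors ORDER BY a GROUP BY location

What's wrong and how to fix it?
Bug: GROUP BY must precede ORDER BY

Fix: Reorder: SELECT … FROM … GROUP BY … ORDER BY …

Corrected query:
SELECT location, AVG(reading) AS a FROM sensors GROUP BY location ORDER BY a

Result:
location    | a        
------------+----------
Roof        | 25.65    
Server-Room | 54.333333
Basement    | 61.35    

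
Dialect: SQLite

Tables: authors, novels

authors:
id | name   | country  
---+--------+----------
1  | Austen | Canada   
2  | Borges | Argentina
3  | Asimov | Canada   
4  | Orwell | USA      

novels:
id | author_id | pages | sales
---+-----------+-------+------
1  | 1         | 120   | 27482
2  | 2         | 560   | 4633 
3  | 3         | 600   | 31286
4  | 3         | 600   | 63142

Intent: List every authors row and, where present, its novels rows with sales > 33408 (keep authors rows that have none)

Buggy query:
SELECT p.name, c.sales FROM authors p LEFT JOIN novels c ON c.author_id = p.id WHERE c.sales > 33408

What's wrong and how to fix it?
Bug: Filtering c.sales in WHERE discards the NULL rows produced by LEFT JOIN, turning it into an inner join

Fix: Put 'c.sales > 33408' in the JOIN's ON clause instead of WHERE

Corrected query:
SELECT p.name, c.sales FROM authors p LEFT JOIN novels c ON c.author_id = p.id AND c.sales > 33408

Result:
name   | sales
-------+------
Austen | NULL 
Borges | NULL 
Asimov | 63142
Orwell | NULL 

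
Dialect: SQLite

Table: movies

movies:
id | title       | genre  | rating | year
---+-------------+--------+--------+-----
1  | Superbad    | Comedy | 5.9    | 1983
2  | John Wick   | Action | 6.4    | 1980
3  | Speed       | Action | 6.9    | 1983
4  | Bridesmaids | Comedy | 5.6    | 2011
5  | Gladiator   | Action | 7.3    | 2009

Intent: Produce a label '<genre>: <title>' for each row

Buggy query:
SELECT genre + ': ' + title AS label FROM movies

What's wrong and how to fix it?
Bug: SQLite uses || for string concatenation; + coerces text to numbers (yielding 0)

Fix: Use the || operator for string concatenation

Corrected query:
SELECT genre || ': ' || title AS label FROM movies

Result:
label              
-------------------
Comedy: Superbad   
Action: John Wick  
Action: Speed      
Comedy: Bridesmaids
Action: Gladiator  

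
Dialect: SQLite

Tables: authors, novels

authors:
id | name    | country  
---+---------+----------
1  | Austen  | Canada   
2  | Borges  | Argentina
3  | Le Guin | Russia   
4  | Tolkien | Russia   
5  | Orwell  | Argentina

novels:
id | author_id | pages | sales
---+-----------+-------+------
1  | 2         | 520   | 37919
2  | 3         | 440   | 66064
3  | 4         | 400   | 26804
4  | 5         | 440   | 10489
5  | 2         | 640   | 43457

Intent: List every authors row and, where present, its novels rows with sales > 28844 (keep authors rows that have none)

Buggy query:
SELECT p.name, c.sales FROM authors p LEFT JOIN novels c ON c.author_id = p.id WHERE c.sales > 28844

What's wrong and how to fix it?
Bug: Filtering c.sales in WHERE discards the NULL rows produced by LEFT JOIN, turning it into an inner join

Fix: Move the right-table condition into the ON clause so unmatched parents are kept

Corrected query:
SELECT p.name, c.sales FROM authors p LEFT JOIN novels c ON c.author_id = p.id AND c.sales > 28844

Result:
name    | sales
--------+------
Austen  | NULL 
Borges  | 37919
Borges  | 43457
Le Guin | 66064
Tolkien | NULL 
Orwell  | NULL 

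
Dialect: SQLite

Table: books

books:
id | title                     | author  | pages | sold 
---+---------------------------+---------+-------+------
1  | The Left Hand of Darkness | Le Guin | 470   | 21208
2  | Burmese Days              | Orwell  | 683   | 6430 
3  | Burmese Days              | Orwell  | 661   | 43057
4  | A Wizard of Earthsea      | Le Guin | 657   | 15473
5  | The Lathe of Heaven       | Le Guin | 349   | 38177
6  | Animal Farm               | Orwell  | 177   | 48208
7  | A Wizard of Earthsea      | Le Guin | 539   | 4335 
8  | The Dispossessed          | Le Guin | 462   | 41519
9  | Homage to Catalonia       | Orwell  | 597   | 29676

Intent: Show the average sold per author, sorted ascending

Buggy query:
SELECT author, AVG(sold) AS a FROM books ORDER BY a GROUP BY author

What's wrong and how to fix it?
Bug: ORDER BY appears before GROUP BY; SQL clause order requires GROUP BY first

Fix: Reorder: SELECT … FROM … GROUP BY … ORDER BY …

Corrected query:
SELECT author, AVG(sold) AS a FROM books GROUP BY author ORDER BY a

Result:
author  | a       
--------+---------
Le Guin | 24142.4 
Orwell  | 31842.75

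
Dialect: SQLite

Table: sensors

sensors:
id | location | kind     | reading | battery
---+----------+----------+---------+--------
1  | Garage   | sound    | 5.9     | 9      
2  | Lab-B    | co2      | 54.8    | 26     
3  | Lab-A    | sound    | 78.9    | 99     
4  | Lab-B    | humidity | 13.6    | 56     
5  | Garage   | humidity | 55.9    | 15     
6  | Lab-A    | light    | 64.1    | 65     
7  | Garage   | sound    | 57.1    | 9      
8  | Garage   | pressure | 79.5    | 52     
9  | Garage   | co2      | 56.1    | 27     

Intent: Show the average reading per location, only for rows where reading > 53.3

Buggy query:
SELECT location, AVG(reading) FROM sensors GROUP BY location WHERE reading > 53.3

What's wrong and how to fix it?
Bug: WHERE cannot follow GROUP BY

Fix: Place WHERE between FROM and GROUP BY

Corrected query:
SELECT location, AVG(reading) FROM sensors WHERE reading > 53.3 GROUP BY location

Result:
location | AVG(reading)
---------+-------------
Garage   | 62.15       
Lab-A    | 71.5        
Lab-B    | 54.8        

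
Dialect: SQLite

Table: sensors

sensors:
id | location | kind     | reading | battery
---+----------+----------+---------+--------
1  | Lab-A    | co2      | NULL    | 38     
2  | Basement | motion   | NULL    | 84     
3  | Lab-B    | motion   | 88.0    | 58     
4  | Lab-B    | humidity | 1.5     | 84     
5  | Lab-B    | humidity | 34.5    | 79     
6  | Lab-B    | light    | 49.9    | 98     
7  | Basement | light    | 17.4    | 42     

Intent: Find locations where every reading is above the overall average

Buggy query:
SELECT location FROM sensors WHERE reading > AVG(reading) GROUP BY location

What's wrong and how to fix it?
Bug: AVG() is an aggregate; it can't sit directly in WHERE

Fix: Use a subquery for AVG and a HAVING MIN(...) filter so the condition holds for every row in the group

Corrected query:
SELECT location FROM sensors GROUP BY location HAVING MIN(reading) > (SELECT AVG(reading) FROM sensors)

Result:
(no rows)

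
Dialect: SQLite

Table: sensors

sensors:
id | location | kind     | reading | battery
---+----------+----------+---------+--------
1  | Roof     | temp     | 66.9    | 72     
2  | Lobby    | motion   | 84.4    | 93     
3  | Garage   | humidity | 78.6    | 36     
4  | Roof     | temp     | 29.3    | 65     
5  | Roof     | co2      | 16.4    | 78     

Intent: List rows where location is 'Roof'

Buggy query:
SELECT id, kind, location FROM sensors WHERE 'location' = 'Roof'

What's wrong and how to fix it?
Bug: 'location' in single quotes is a string literal, not the column; the comparison is literal-vs-literal and never true

Fix: Reference the column as location without single quotes

Corrected query:
SELECT id, kind, location FROM sensors WHERE location = 'Roof'

Result:
id | kind | location
---+------+---------
1  | temp | Roof    
4  | temp | Roof    
5  | co2  | Roof    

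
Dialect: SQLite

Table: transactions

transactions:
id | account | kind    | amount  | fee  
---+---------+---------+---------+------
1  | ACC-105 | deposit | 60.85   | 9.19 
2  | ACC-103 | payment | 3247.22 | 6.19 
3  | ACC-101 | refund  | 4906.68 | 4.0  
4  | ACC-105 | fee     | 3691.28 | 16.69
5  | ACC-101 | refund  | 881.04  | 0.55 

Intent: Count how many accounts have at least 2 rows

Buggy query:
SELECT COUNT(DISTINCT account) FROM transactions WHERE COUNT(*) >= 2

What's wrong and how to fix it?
Bug: COUNT(*) cannot appear in WHERE; the per-group count doesn't exist yet

Fix: Group first with HAVING COUNT(*) >= 2, then COUNT the resulting groups

Corrected query:
SELECT COUNT(*) FROM (SELECT account FROM transactions GROUP BY account HAVING COUNT(*) >= 2)

Result:
COUNT(*)
--------
2       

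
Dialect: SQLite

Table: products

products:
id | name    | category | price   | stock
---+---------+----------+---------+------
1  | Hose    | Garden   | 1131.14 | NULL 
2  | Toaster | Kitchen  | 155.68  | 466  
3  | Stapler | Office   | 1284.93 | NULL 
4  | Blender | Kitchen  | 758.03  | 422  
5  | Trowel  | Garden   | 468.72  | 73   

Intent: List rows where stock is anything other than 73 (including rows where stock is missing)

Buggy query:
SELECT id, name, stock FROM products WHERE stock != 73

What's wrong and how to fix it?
Bug: 'stock != 73' is unknown when stock is NULL, so NULL rows are silently excluded

Fix: Handle NULL separately with IS NULL alongside the inequality

Corrected query:
SELECT id, name, stock FROM products WHERE stock != 73 OR stock IS NULL

Result:
id | name    | stock
---+---------+------
1  | Hose    | NULL 
2  | Toaster | 466  
3  | Stapler | NULL 
4  | Blender | 422  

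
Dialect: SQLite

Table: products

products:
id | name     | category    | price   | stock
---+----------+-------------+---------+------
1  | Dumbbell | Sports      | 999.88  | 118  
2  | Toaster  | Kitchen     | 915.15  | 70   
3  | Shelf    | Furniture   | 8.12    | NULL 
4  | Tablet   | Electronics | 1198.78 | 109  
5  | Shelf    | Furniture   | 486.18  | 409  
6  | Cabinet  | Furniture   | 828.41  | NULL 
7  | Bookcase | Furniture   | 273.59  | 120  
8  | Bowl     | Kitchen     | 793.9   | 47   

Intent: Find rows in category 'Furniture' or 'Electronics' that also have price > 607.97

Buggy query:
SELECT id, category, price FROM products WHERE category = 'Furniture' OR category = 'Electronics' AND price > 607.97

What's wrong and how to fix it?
Bug: AND binds tighter than OR, so this parses as category = 'Furniture' OR (category = 'Electronics' AND price > 607.97)

Fix: Add parentheses around the OR so the AND applies to both alternatives

Corrected query:
SELECT id, category, price FROM products WHERE (category = 'Furniture' OR category = 'Electronics') AND price > 607.97

Result:
id | category    | price  
---+-------------+--------
4  | Electronics | 1198.78
6  | Furniture   | 828.41 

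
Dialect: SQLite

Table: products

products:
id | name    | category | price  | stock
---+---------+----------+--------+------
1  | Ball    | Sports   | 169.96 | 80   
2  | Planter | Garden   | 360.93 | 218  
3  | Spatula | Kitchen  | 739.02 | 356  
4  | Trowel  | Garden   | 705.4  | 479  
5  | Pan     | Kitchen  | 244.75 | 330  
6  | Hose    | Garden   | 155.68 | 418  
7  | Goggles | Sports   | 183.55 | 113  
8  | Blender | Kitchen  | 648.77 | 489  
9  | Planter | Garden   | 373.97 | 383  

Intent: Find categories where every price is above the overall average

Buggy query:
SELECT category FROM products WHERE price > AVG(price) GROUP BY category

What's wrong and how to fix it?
Bug: AVG() is an aggregate; it can't sit directly in WHERE

Fix: Use a subquery for AVG and a HAVING MIN(...) filter so the condition holds for every row in the group

Corrected query:
SELECT category FROM products GROUP BY category HAVING MIN(price) > (SELECT AVG(price) FROM products)

Result:
(no rows)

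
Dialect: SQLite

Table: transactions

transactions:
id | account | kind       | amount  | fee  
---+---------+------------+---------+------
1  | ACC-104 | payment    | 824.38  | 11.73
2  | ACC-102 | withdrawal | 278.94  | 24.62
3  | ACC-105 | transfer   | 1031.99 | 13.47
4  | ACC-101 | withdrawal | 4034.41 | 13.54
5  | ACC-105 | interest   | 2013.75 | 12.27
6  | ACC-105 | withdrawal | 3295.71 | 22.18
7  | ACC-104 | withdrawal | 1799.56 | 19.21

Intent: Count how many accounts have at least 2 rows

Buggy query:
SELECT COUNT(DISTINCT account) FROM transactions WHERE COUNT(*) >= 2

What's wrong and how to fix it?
Bug: COUNT(*) cannot appear in WHERE; the per-group count doesn't exist yet

Fix: Use a subquery that GROUPs and filters with HAVING, then count its rows

Corrected query:
SELECT COUNT(*) FROM (SELECT account FROM transactions GROUP BY account HAVING COUNT(*) >= 2)

Result:
COUNT(*)
--------
2       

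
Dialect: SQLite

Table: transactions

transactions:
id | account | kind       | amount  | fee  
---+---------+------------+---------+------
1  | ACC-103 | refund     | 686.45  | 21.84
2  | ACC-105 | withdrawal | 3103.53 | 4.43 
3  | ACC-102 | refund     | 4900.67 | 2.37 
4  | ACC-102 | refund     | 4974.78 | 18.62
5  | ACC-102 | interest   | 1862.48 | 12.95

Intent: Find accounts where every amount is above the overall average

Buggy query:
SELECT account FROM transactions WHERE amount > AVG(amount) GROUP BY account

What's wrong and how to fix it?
Bug: WHERE evaluates per row before aggregation, so AVG() is unavailable

Fix: Compute the overall average in a scalar subquery and compare each group's MIN against it in HAVING

Corrected query:
SELECT account FROM transactions GROUP BY account HAVING MIN(amount) > (SELECT AVG(amount) FROM transactions)

Result:
(no rows)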